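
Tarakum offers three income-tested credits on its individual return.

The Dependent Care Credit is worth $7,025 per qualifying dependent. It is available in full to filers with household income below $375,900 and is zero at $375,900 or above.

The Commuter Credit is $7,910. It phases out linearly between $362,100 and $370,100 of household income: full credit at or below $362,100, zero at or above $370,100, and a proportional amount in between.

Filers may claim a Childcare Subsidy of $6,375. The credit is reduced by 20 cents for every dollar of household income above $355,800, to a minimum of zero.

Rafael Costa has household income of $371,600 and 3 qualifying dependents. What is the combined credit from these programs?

Dependent Care Credit: base = 3 × $7,025 = $21,075. $371,600 is below the $375,900 cutoff, so the full $21,075 applies.
Commuter Credit: $371,600 is at or above $370,100, so the credit is $0.
Childcare Subsidy: 20% of the $15,800 excess over $355,800 is $3,160; credit = $6,375 − $3,160 = $3,215.
Total: $21,075 + $0 + $3,215 = $24,290.

$24,290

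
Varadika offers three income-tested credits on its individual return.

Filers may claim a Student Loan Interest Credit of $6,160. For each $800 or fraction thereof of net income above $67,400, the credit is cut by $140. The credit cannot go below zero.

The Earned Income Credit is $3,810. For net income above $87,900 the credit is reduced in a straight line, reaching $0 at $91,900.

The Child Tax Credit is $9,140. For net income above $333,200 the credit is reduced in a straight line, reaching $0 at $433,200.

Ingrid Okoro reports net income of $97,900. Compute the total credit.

Student Loan Interest Credit: income exceeds $67,400 by $30,500, which is 39 full-or-partial $800 increments; reduction = 39 × $140 = $5,460, leaving $700.
Earned Income Credit: $97,900 is at or above $91,900, so the credit is $0.
Child Tax Credit: $97,900 is at or below the $333,200 threshold, so the full $9,140 applies.
Total: $700 + $0 + $9,140 = $9,840.

$9,840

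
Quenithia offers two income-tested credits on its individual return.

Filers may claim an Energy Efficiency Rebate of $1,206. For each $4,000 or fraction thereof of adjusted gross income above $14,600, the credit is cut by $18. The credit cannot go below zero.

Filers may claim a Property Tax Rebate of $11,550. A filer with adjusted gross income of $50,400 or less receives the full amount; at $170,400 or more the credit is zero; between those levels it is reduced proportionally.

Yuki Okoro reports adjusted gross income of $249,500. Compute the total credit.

$144

Energy Efficiency Rebate: income exceeds $14,600 by $234,900, which is 59 full-or-partial $4,000 increments; reduction = 59 × $18 = $1,062, leaving $144.
Property Tax Rebate: $249,500 is at or above $170,400, so the credit is $0.
Total: $144 + $0 = $144.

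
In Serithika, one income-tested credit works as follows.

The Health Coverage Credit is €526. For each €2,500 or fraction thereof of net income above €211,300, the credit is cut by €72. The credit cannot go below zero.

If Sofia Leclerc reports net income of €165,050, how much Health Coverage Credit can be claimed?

Health Coverage Credit: €165,050 is at or below the €211,300 threshold, so the full €526 applies.

€526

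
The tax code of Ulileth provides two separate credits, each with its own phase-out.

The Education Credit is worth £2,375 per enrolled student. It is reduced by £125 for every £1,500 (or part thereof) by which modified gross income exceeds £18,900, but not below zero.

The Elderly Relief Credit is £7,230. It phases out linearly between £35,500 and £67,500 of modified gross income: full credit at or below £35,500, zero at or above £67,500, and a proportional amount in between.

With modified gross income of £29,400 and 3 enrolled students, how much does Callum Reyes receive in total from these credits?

Education Credit: base = 3 × £2,375 = £7,125. income exceeds £18,900 by £10,500, which is 7 full-or-partial £1,500 increments; reduction = 7 × £125 = £875, leaving £6,250.
Elderly Relief Credit: £29,400 is at or below the £35,500 threshold, so the full £7,230 applies.
Total: £6,250 + £7,230 = £13,480.

£13,480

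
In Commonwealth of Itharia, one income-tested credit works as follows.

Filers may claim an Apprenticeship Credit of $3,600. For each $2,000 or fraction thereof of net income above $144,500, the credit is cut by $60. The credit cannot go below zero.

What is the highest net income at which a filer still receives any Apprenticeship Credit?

After 59 increments the reduction is 59 × $60 = $3,540, leaving $60; one more increment wipes it out. Increment 59 ends at excess 59 × $2,000 = $118,000, so the highest qualifying income is $144,500 + $118,000 = $262,500.

$262,500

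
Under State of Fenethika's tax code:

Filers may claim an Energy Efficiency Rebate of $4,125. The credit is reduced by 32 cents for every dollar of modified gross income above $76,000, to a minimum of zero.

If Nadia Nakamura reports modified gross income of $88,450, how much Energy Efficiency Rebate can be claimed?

Energy Efficiency Rebate: 32% of the $12,450 excess over $76,000 is $3,984; credit = $4,125 − $3,984 = $141.

$141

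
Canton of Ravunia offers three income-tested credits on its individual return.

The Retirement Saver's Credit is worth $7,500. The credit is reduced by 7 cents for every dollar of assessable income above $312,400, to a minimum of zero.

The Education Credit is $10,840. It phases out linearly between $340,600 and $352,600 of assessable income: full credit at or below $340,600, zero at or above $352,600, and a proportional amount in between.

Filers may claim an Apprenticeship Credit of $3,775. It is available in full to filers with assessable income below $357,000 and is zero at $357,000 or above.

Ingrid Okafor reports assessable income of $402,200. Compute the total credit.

Retirement Saver's Credit: 7% of the $89,800 excess over $312,400 is $6,286; credit = $7,500 − $6,286 = $1,214.
Education Credit: $402,200 is at or above $352,600, so the credit is $0.
Apprenticeship Credit: $402,200 meets or exceeds the $357,000 cutoff, so the credit is $0.
Total: $1,214 + $0 + $0 = $1,214.

$1,214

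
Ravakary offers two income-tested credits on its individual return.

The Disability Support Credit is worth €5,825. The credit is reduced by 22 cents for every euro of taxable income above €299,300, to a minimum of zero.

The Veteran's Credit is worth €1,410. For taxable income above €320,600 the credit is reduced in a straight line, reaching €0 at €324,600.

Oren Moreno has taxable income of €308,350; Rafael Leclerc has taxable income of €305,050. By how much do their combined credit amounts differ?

Oren (€308,350): Disability Support Credit: 22% of the €9,050 excess over €299,300 is €1,991; credit = €5,825 − €1,991 = €3,834. Veteran's Credit: €308,350 is at or below the €320,600 threshold, so the full €1,410 applies. total €3,834 + €1,410 = €5,244
Rafael (€305,050): Disability Support Credit: 22% of the €5,750 excess over €299,300 is €1,265; credit = €5,825 − €1,265 = €4,560. Veteran's Credit: €305,050 is at or below the €320,600 threshold, so the full €1,410 applies. total €4,560 + €1,410 = €5,970
Difference: |€5,244 − €5,970| = €726.

€726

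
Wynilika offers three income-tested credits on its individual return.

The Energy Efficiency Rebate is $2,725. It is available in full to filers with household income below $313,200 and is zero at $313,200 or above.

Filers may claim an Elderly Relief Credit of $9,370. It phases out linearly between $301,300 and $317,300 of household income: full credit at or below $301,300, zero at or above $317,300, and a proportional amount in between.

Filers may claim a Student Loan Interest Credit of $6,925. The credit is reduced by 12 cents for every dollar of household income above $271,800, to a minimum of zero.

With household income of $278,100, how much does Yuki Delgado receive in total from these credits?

$18,264

Energy Efficiency Rebate: $278,100 is below the $313,200 cutoff, so the full $2,725 applies.
Elderly Relief Credit: $278,100 is at or below the $301,300 threshold, so the full $9,370 applies.
Student Loan Interest Credit: 12% of the $6,300 excess over $271,800 is $756; credit = $6,925 − $756 = $6,169.
Total: $2,725 + $9,370 + $6,169 = $18,264.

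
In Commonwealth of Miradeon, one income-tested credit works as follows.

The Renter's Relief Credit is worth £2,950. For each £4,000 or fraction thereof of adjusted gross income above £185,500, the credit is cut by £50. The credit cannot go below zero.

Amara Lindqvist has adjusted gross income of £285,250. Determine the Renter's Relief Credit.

£1,700

Renter's Relief Credit: income exceeds £185,500 by £99,750, which is 25 full-or-partial £4,000 increments; reduction = 25 × £50 = £1,250, leaving £1,700.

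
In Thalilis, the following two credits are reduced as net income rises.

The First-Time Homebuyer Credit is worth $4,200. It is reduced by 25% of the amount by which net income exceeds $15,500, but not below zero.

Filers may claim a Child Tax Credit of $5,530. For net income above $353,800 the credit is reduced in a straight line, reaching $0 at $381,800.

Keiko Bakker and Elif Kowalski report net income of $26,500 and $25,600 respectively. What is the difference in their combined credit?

$225

Keiko ($26,500): First-Time Homebuyer Credit: 25% of the $11,000 excess over $15,500 is $2,750; credit = $4,200 − $2,750 = $1,450. Child Tax Credit: $26,500 is at or below the $353,800 threshold, so the full $5,530 applies. total $1,450 + $5,530 = $6,980
Elif ($25,600): First-Time Homebuyer Credit: 25% of the $10,100 excess over $15,500 is $2,525; credit = $4,200 − $2,525 = $1,675. Child Tax Credit: $25,600 is at or below the $353,800 threshold, so the full $5,530 applies. total $1,675 + $5,530 = $7,205
Difference: |$6,980 − $7,205| = $225.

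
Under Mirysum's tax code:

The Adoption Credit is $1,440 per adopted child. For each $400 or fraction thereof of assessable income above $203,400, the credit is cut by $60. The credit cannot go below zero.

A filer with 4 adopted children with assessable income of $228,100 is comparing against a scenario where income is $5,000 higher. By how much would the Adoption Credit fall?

At $228,100 — base = 4 × $1,440 = $5,760. income exceeds $203,400 by $24,700, which is 62 full-or-partial $400 increments; reduction = 62 × $60 = $3,720, leaving $2,040.
At $233,100 — base = 4 × $1,440 = $5,760. income exceeds $203,400 by $29,700, which is 75 full-or-partial $400 increments; reduction = 75 × $60 = $4,500, leaving $1,260.
Lost: $2,040 − $1,260 = $780.

$780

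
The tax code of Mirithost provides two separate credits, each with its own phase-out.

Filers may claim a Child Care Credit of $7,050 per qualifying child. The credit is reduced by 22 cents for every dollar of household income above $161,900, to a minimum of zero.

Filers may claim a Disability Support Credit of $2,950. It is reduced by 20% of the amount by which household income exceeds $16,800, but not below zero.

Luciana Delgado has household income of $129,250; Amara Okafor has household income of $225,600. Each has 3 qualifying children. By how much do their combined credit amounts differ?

Luciana ($129,250): Child Care Credit: base = 3 × $7,050 = $21,150. $129,250 is at or below the $161,900 threshold, so the full $21,150 applies. Disability Support Credit: 20% of the $112,450 excess over $16,800 is $22,490 ≥ base, so the credit is $0. total $21,150 + $0 = $21,150
Amara ($225,600): Child Care Credit: base = 3 × $7,050 = $21,150. 22% of the $63,700 excess over $161,900 is $14,014; credit = $21,150 − $14,014 = $7,136. Disability Support Credit: 20% of the $208,800 excess over $16,800 is $41,760 ≥ base, so the credit is $0. total $7,136 + $0 = $7,136
Difference: |$21,150 − $7,136| = $14,014.

$14,014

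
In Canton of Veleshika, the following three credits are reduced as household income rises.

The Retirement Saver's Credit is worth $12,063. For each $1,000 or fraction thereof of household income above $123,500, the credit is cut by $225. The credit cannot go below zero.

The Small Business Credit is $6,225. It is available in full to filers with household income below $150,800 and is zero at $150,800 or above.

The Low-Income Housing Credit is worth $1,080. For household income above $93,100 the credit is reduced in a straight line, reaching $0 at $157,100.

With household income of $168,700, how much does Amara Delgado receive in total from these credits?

$1,713

Retirement Saver's Credit: income exceeds $123,500 by $45,200, which is 46 full-or-partial $1,000 increments; reduction = 46 × $225 = $10,350, leaving $1,713.
Small Business Credit: $168,700 meets or exceeds the $150,800 cutoff, so the credit is $0.
Low-Income Housing Credit: $168,700 is at or above $157,100, so the credit is $0.
Total: $1,713 + $0 + $0 = $1,713.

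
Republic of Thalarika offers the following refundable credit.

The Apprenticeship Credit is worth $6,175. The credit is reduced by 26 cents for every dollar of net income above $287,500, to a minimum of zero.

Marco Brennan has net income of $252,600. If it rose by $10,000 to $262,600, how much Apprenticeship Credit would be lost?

$0

At $252,600 — $252,600 is at or below the $287,500 threshold, so the full $6,175 applies.
At $262,600 — $262,600 is at or below the $287,500 threshold, so the full $6,175 applies.
Lost: $6,175 − $6,175 = $0.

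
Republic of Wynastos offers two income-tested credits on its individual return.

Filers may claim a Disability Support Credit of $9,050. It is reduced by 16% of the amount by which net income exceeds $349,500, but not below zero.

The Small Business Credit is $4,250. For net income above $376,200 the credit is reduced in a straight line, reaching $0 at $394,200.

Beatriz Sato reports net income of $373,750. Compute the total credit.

$9,420

Disability Support Credit: 16% of the $24,250 excess over $349,500 is $3,880; credit = $9,050 − $3,880 = $5,170.
Small Business Credit: $373,750 is at or below the $376,200 threshold, so the full $4,250 applies.
Total: $5,170 + $4,250 = $9,420.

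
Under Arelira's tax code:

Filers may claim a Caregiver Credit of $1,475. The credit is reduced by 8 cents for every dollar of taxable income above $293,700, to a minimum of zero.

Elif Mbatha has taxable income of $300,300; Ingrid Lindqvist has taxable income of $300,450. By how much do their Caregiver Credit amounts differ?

$12

Elif ($300,300): Caregiver Credit: 8% of the $6,600 excess over $293,700 is $528; credit = $1,475 − $528 = $947.
Ingrid ($300,450): Caregiver Credit: 8% of the $6,750 excess over $293,700 is $540; credit = $1,475 − $540 = $935.
Difference: |$947 − $935| = $12.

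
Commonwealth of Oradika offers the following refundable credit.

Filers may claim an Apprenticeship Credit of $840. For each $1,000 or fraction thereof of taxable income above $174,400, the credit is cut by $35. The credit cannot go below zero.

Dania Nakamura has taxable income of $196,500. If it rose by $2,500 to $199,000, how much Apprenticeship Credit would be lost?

$35

At $196,500 — income exceeds $174,400 by $22,100, which is 23 full-or-partial $1,000 increments; reduction = 23 × $35 = $805, leaving $35.
At $199,000 — income exceeds $174,400 by $24,600 → 25 increments × $35 = $875 ≥ base, so the credit is $0.
Lost: $35 − $0 = $35.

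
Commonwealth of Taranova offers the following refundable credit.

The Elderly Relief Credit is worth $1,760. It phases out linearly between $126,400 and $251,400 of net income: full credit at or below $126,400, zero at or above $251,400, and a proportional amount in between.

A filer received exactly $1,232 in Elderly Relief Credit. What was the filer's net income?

$1,232 is 1,232/1,760 of the full $1,760, so 528/1,760 of the $125,000 range has been used: income = $126,400 + $125,000 × 528/1,760 = $163,900.

$163,900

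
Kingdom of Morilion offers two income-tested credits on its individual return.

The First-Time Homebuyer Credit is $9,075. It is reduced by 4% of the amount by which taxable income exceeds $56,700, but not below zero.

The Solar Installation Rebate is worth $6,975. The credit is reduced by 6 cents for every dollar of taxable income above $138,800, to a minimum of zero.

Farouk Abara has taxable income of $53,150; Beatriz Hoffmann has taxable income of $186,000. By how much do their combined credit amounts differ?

Farouk ($53,150): First-Time Homebuyer Credit: $53,150 is at or below the $56,700 threshold, so the full $9,075 applies. Solar Installation Rebate: $53,150 is at or below the $138,800 threshold, so the full $6,975 applies. total $9,075 + $6,975 = $16,050
Beatriz ($186,000): First-Time Homebuyer Credit: 4% of the $129,300 excess over $56,700 is $5,172; credit = $9,075 − $5,172 = $3,903. Solar Installation Rebate: 6% of the $47,200 excess over $138,800 is $2,832; credit = $6,975 − $2,832 = $4,143. total $3,903 + $4,143 = $8,046
Difference: |$16,050 − $8,046| = $8,004.

$8,004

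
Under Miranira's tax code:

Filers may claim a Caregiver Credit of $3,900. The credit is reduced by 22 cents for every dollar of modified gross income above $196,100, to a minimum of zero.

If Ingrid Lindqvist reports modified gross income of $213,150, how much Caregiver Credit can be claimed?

$149

Caregiver Credit: 22% of the $17,050 excess over $196,100 is $3,751; credit = $3,900 − $3,751 = $149.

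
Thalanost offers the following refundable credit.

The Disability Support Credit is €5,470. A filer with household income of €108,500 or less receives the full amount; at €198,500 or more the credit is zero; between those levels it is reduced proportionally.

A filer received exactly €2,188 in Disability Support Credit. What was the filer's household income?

€2,188 is 2,188/5,470 of the full €5,470, so 3,282/5,470 of the €90,000 range has been used: income = €108,500 + €90,000 × 3,282/5,470 = €162,500.

€162,500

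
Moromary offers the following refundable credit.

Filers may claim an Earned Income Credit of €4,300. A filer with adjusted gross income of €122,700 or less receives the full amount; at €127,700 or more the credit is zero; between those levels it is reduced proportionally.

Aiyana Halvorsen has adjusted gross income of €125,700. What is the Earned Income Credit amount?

€1,720

Earned Income Credit: €125,700 is €3,000 into a €5,000 phase-out range, leaving 2,000/5,000 of the credit: €4,300 × 2,000/5,000 = €1,720.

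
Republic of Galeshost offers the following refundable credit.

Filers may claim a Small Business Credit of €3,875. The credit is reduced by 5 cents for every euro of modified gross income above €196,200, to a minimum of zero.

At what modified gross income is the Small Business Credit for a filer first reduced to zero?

€273,700

The credit falls by 5% of each euro above €196,200, so it reaches zero when the excess is €3,875 / 5% = €77,500: income = €196,200 + €77,500 = €273,700.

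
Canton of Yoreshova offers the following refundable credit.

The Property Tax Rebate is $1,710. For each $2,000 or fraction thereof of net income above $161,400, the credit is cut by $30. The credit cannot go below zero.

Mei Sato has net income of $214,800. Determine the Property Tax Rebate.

Property Tax Rebate: income exceeds $161,400 by $53,400, which is 27 full-or-partial $2,000 increments; reduction = 27 × $30 = $810, leaving $900.

$900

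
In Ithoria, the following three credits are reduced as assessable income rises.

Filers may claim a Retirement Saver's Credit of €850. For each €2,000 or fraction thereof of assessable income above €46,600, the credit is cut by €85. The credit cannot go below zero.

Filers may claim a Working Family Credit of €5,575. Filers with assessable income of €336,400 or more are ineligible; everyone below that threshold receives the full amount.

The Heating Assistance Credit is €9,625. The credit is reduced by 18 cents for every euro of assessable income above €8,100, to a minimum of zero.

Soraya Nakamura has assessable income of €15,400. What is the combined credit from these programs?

€14,736

Retirement Saver's Credit: €15,400 is at or below the €46,600 threshold, so the full €850 applies.
Working Family Credit: €15,400 is below the €336,400 cutoff, so the full €5,575 applies.
Heating Assistance Credit: 18% of the €7,300 excess over €8,100 is €1,314; credit = €9,625 − €1,314 = €8,311.
Total: €850 + €5,575 + €8,311 = €14,736.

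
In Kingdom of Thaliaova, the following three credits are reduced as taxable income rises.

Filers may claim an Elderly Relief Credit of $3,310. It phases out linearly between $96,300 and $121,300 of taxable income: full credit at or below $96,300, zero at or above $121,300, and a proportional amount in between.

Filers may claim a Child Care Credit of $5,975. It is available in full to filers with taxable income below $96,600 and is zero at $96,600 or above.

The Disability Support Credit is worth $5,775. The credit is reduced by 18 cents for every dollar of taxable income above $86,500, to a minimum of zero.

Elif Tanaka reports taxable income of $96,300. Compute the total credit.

Elderly Relief Credit: $96,300 is at or below the $96,300 threshold, so the full $3,310 applies.
Child Care Credit: $96,300 is below the $96,600 cutoff, so the full $5,975 applies.
Disability Support Credit: 18% of the $9,800 excess over $86,500 is $1,764; credit = $5,775 − $1,764 = $4,011.
Total: $3,310 + $5,975 + $4,011 = $13,296.

$13,296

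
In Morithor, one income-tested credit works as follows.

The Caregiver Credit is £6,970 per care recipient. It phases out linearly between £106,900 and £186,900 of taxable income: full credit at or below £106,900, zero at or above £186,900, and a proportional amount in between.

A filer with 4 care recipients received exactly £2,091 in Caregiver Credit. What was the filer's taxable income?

£180,900

Full credit = 4 × £6,970 = £27,880.
£2,091 is 2,091/27,880 of the full £27,880, so 25,789/27,880 of the £80,000 range has been used: income = £106,900 + £80,000 × 25,789/27,880 = £180,900.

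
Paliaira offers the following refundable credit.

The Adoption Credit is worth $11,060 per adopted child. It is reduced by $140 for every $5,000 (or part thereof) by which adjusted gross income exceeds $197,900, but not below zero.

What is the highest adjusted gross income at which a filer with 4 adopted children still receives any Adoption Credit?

$1,772,900

Full credit = 4 × $11,060 = $44,240.
After 315 increments the reduction is 315 × $140 = $44,100, leaving $140; one more increment wipes it out. Increment 315 ends at excess 315 × $5,000 = $1,575,000, so the highest qualifying income is $197,900 + $1,575,000 = $1,772,900.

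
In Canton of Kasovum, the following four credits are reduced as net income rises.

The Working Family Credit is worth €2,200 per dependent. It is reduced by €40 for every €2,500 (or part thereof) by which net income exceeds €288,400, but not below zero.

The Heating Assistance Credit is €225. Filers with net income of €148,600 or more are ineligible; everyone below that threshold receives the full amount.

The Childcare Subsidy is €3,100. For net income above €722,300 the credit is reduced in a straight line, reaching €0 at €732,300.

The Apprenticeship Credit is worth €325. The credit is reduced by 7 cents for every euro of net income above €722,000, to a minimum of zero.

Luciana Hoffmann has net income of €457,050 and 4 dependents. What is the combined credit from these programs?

Working Family Credit: base = 4 × €2,200 = €8,800. income exceeds €288,400 by €168,650, which is 68 full-or-partial €2,500 increments; reduction = 68 × €40 = €2,720, leaving €6,080.
Heating Assistance Credit: €457,050 meets or exceeds the €148,600 cutoff, so the credit is €0.
Childcare Subsidy: €457,050 is at or below the €722,300 threshold, so the full €3,100 applies.
Apprenticeship Credit: €457,050 is at or below the €722,000 threshold, so the full €325 applies.
Total: €6,080 + €0 + €3,100 + €325 = €9,505.

€9,505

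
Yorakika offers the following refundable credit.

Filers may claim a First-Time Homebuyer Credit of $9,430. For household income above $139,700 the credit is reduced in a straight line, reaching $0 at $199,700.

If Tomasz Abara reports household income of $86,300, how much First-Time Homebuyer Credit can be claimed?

First-Time Homebuyer Credit: $86,300 is at or below the $139,700 threshold, so the full $9,430 applies.

$9,430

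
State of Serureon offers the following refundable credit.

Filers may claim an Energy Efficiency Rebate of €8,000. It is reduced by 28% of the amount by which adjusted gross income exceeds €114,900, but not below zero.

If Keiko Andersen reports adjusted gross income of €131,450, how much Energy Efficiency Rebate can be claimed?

€3,366

Energy Efficiency Rebate: 28% of the €16,550 excess over €114,900 is €4,634; credit = €8,000 − €4,634 = €3,366.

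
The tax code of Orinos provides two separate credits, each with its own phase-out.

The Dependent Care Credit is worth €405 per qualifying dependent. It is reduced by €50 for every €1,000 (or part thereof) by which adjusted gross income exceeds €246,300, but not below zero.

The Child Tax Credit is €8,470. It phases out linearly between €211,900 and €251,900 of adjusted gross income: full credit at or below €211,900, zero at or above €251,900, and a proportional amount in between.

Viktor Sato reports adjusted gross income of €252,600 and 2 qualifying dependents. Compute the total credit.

Dependent Care Credit: base = 2 × €405 = €810. income exceeds €246,300 by €6,300, which is 7 full-or-partial €1,000 increments; reduction = 7 × €50 = €350, leaving €460.
Child Tax Credit: €252,600 is at or above €251,900, so the credit is €0.
Total: €460 + €0 = €460.

€460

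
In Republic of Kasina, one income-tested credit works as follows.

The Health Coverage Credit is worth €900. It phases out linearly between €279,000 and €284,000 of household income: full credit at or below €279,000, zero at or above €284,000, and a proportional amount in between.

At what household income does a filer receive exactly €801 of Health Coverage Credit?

€801 is 801/900 of the full €900, so 99/900 of the €5,000 range has been used: income = €279,000 + €5,000 × 99/900 = €279,550.

€279,550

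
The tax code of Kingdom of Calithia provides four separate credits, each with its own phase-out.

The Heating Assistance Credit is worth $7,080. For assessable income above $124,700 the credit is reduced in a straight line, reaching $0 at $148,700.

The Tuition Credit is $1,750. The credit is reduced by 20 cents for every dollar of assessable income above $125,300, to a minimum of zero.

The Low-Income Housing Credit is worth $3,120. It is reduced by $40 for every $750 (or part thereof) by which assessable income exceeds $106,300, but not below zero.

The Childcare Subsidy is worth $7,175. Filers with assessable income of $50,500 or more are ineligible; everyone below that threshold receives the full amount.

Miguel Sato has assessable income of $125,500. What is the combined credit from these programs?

Heating Assistance Credit: $125,500 is $800 into a $24,000 phase-out range, leaving 23,200/24,000 of the credit: $7,080 × 23,200/24,000 = $6,844.
Tuition Credit: 20% of the $200 excess over $125,300 is $40; credit = $1,750 − $40 = $1,710.
Low-Income Housing Credit: income exceeds $106,300 by $19,200, which is 26 full-or-partial $750 increments; reduction = 26 × $40 = $1,040, leaving $2,080.
Childcare Subsidy: $125,500 meets or exceeds the $50,500 cutoff, so the credit is $0.
Total: $6,844 + $1,710 + $2,080 + $0 = $10,634.

$10,634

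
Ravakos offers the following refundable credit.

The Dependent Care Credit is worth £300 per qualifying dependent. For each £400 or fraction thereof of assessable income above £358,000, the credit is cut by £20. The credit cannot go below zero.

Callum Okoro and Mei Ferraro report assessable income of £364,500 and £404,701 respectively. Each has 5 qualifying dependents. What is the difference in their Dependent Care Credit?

Callum (£364,500): Dependent Care Credit: base = 5 × £300 = £1,500. income exceeds £358,000 by £6,500, which is 17 full-or-partial £400 increments; reduction = 17 × £20 = £340, leaving £1,160.
Mei (£404,701): Dependent Care Credit: base = 5 × £300 = £1,500. income exceeds £358,000 by £46,701 → 117 increments × £20 = £2,340 ≥ base, so the credit is £0.
Difference: |£1,160 − £0| = £1,160.

£1,160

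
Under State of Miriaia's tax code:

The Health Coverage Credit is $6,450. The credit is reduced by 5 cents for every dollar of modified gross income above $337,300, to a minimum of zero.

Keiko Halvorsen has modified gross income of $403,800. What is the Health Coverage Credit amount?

$3,125

Health Coverage Credit: 5% of the $66,500 excess over $337,300 is $3,325; credit = $6,450 − $3,325 = $3,125.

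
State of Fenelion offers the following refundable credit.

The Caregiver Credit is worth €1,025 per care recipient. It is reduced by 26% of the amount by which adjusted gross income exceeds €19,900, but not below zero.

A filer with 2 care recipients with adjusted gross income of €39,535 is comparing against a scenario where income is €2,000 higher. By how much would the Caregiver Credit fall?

€0

At €39,535 — base = 2 × €1,025 = €2,050. 26% of the €19,635 excess over €19,900 is €5,105.10 ≥ base, so the credit is €0.
At €41,535 — base = 2 × €1,025 = €2,050. 26% of the €21,635 excess over €19,900 is €5,625.10 ≥ base, so the credit is €0.
Lost: €0 − €0 = €0.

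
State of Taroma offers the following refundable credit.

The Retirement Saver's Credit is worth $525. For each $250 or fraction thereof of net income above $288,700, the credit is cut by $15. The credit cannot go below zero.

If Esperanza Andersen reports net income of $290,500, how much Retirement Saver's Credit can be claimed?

Retirement Saver's Credit: income exceeds $288,700 by $1,800, which is 8 full-or-partial $250 increments; reduction = 8 × $15 = $120, leaving $405.

$405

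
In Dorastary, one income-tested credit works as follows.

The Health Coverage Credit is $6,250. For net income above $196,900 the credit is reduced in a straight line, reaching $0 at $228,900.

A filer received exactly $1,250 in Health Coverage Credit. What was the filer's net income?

$222,500

$1,250 is 1,250/6,250 of the full $6,250, so 5,000/6,250 of the $32,000 range has been used: income = $196,900 + $32,000 × 5,000/6,250 = $222,500.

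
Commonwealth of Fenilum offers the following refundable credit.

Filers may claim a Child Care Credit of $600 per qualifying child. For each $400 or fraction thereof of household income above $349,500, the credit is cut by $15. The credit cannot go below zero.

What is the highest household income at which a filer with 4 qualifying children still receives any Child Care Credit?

$413,100

Full credit = 4 × $600 = $2,400.
After 159 increments the reduction is 159 × $15 = $2,385, leaving $15; one more increment wipes it out. Increment 159 ends at excess 159 × $400 = $63,600, so the highest qualifying income is $349,500 + $63,600 = $413,100.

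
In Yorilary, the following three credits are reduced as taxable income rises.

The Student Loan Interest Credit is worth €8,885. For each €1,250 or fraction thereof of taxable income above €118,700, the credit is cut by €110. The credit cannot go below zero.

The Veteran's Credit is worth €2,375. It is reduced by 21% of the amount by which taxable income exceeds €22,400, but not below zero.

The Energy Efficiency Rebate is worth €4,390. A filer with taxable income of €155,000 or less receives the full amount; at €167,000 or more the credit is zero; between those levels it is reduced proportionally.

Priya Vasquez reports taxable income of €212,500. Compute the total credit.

Student Loan Interest Credit: income exceeds €118,700 by €93,800, which is 76 full-or-partial €1,250 increments; reduction = 76 × €110 = €8,360, leaving €525.
Veteran's Credit: 21% of the €190,100 excess over €22,400 is €39,921 ≥ base, so the credit is €0.
Energy Efficiency Rebate: €212,500 is at or above €167,000, so the credit is €0.
Total: €525 + €0 + €0 = €525.

€525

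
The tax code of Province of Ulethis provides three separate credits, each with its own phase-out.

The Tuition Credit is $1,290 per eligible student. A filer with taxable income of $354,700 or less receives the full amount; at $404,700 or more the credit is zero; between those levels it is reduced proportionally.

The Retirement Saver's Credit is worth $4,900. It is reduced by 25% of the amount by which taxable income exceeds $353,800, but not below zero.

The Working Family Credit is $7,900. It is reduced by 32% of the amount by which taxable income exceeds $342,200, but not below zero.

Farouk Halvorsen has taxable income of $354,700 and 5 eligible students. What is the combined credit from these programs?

Tuition Credit: base = 5 × $1,290 = $6,450. $354,700 is at or below the $354,700 threshold, so the full $6,450 applies.
Retirement Saver's Credit: 25% of the $900 excess over $353,800 is $225; credit = $4,900 − $225 = $4,675.
Working Family Credit: 32% of the $12,500 excess over $342,200 is $4,000; credit = $7,900 − $4,000 = $3,900.
Total: $6,450 + $4,675 + $3,900 = $15,025.

$15,025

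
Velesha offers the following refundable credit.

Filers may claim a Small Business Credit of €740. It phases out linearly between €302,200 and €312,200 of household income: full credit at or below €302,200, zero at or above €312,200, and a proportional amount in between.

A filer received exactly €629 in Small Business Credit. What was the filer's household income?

€629 is 629/740 of the full €740, so 111/740 of the €10,000 range has been used: income = €302,200 + €10,000 × 111/740 = €303,700.

€303,700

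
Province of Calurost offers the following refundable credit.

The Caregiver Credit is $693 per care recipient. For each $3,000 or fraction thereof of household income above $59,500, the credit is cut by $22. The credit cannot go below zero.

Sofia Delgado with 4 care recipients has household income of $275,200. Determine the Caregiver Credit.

$1,188

Caregiver Credit: base = 4 × $693 = $2,772. income exceeds $59,500 by $215,700, which is 72 full-or-partial $3,000 increments; reduction = 72 × $22 = $1,584, leaving $1,188.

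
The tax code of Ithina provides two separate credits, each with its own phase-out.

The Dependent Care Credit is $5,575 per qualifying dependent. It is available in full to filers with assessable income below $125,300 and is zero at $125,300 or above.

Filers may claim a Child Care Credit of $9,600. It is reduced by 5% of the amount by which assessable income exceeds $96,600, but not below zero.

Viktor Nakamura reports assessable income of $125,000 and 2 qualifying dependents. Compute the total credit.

Dependent Care Credit: base = 2 × $5,575 = $11,150. $125,000 is below the $125,300 cutoff, so the full $11,150 applies.
Child Care Credit: 5% of the $28,400 excess over $96,600 is $1,420; credit = $9,600 − $1,420 = $8,180.
Total: $11,150 + $8,180 = $19,330.

$19,330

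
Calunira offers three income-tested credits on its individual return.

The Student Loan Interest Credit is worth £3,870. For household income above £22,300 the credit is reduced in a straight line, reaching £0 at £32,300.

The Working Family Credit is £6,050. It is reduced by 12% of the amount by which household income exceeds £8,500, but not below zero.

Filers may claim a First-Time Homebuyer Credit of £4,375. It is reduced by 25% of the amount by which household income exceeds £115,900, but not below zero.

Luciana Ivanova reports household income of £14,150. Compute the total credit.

Student Loan Interest Credit: £14,150 is at or below the £22,300 threshold, so the full £3,870 applies.
Working Family Credit: 12% of the £5,650 excess over £8,500 is £678; credit = £6,050 − £678 = £5,372.
First-Time Homebuyer Credit: £14,150 is at or below the £115,900 threshold, so the full £4,375 applies.
Total: £3,870 + £5,372 + £4,375 = £13,617.

£13,617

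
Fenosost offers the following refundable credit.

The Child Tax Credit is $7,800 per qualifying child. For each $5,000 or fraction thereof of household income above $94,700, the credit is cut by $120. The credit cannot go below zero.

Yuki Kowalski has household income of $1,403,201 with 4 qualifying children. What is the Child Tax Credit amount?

Child Tax Credit: base = 4 × $7,800 = $31,200. income exceeds $94,700 by $1,308,501 → 262 increments × $120 = $31,440 ≥ base, so the credit is $0.

$0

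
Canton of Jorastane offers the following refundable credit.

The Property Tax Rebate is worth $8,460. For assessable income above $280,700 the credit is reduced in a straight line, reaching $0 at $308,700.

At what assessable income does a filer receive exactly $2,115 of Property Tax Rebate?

$301,700

$2,115 is 2,115/8,460 of the full $8,460, so 6,345/8,460 of the $28,000 range has been used: income = $280,700 + $28,000 × 6,345/8,460 = $301,700.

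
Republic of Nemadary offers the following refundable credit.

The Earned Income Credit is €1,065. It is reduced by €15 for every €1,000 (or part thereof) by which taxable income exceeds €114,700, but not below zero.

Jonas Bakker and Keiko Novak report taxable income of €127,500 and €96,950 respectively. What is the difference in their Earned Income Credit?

€195

Jonas (€127,500): Earned Income Credit: income exceeds €114,700 by €12,800, which is 13 full-or-partial €1,000 increments; reduction = 13 × €15 = €195, leaving €870.
Keiko (€96,950): Earned Income Credit: €96,950 is at or below the €114,700 threshold, so the full €1,065 applies.
Difference: |€870 − €1,065| = €195.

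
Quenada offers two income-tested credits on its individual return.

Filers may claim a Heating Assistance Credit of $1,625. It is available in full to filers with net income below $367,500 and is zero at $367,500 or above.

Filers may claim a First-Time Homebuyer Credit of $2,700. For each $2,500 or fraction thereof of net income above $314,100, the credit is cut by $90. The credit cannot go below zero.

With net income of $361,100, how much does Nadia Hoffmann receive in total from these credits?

$2,615

Heating Assistance Credit: $361,100 is below the $367,500 cutoff, so the full $1,625 applies.
First-Time Homebuyer Credit: income exceeds $314,100 by $47,000, which is 19 full-or-partial $2,500 increments; reduction = 19 × $90 = $1,710, leaving $990.
Total: $1,625 + $990 = $2,615.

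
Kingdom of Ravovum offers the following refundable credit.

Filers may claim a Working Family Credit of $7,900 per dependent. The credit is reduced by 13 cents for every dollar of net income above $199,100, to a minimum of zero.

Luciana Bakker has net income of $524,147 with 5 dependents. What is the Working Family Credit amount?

$0

Working Family Credit: base = 5 × $7,900 = $39,500. 13% of the $325,047 excess over $199,100 is $42,256.11 ≥ base, so the credit is $0.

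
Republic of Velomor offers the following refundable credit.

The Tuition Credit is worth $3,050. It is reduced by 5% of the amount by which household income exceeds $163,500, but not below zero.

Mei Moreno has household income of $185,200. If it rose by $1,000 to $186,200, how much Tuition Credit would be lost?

At $185,200 — 5% of the $21,700 excess over $163,500 is $1,085; credit = $3,050 − $1,085 = $1,965.
At $186,200 — 5% of the $22,700 excess over $163,500 is $1,135; credit = $3,050 − $1,135 = $1,915.
Lost: $1,965 − $1,915 = $50.

$50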